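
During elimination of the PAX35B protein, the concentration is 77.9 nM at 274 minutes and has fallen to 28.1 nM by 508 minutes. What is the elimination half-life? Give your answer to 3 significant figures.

Over Δt = 508 − 274 = 234 minutes, the level fell by a factor of 77.9/28.1 ≈ 2.7722.
n = log₂(2.7722) ≈ 1.4711 half-lives, so t½ = 234/1.4711 ≈ 159.07 minutes.

159 minutes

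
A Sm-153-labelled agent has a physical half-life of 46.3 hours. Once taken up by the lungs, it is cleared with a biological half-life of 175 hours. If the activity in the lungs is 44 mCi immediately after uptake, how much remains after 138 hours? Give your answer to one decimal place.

1/t_eff = 1/t_phys + 1/t_biol = 1/46.3 + 1/175 = 0.027313 per hour.
t_eff = 46.3 × 175 / (46.3 + 175) ≈ 36.613 hours.
Remaining = 44 × (1/2)^(138/36.613) = 44 × (1/2)^3.7691 ≈ 3.2272 mCi.

3.2 mCi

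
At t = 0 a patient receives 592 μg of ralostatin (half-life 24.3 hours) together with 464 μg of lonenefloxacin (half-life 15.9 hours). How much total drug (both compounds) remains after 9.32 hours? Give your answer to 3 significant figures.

ralostatin: 592 × (1/2)^(9.32/24.3) = 592 × (1/2)^0.38354 ≈ 453.8 μg.
lonenefloxacin: 464 × (1/2)^(9.32/15.9) = 464 × (1/2)^0.58616 ≈ 309.08 μg.
Total = 453.8 + 309.08 ≈ 762.88 μg.

763 μg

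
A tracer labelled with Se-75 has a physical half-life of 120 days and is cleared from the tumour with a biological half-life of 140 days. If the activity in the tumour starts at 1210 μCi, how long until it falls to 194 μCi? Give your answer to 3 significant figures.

171 days

1/t_eff = 1/t_phys + 1/t_biol = 1/120 + 1/140 = 0.015476 per day.
t_eff = 120 × 140 / (120 + 140) ≈ 64.615 days.
n = log₂(1210/194) ≈ 2.6409; t = 2.6409 × 64.615 ≈ 170.64 days.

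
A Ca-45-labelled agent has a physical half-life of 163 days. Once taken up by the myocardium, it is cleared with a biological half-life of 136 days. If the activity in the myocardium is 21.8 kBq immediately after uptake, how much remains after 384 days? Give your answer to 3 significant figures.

1/t_eff = 1/t_phys + 1/t_biol = 1/163 + 1/136 = 0.013488 per day.
t_eff = 163 × 136 / (163 + 136) ≈ 74.14 days.
Remaining = 21.8 × (1/2)^(384/74.14) = 21.8 × (1/2)^5.1794 ≈ 0.60161 kBq.

0.602 kBq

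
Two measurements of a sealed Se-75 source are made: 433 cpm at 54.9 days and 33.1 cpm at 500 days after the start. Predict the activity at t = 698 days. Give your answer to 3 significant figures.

10.5 cpm

Over Δt = 500 − 54.9 = 445.1 days, the level fell by a factor of 433/33.1 ≈ 13.082.
n = log₂(13.082) ≈ 3.7095 half-lives, so t½ = 445.1/3.7095 ≈ 119.99 days.
From t = 500 to t = 698: 33.1 × (1/2)^((698−500)/119.99) ≈ 10.546 cpm.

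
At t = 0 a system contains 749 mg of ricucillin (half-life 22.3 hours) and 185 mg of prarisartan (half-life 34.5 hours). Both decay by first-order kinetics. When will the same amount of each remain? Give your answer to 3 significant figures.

127 hours

Set 749·(1/2)^(t/22.3) = 185·(1/2)^(t/34.5).
Taking log₂: log₂(749/185) = t·(1/22.3 − 1/34.5).
log₂(4.0486) = 2.0174; 1/22.3 − 1/34.5 = 0.015858.
t = 2.0174 / 0.015858 ≈ 127.22 hours.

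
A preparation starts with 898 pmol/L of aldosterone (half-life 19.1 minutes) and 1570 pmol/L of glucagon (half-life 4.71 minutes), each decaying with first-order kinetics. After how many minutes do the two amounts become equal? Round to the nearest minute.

Set 898·(1/2)^(t/19.1) = 1570·(1/2)^(t/4.71).
Taking log₂: log₂(898/1570) = t·(1/19.1 − 1/4.71).
log₂(0.57197) = -0.80598; 1/19.1 − 1/4.71 = -0.15996.
t = -0.80598 / -0.15996 ≈ 5.0387 minutes.

5 minutes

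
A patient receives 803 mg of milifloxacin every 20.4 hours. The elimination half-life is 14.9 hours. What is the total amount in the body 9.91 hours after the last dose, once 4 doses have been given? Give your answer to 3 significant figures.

808 mg

The 4 doses were given 71.11, 50.71, 30.31, 9.91 hours ago.
Total = 803·(1/2)^(71.11/14.9) + 803·(1/2)^(50.71/14.9) + 803·(1/2)^(30.31/14.9) + 803·(1/2)^(9.91/14.9)
      = 29.38 + 75.893 + 196.04 + 506.41 ≈ 807.72 mg.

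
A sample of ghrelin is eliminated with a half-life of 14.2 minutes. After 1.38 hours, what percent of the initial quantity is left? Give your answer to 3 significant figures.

1.76%

1.38 hours = 82.8 minutes.
n = 82.8/14.2 ≈ 5.831 half-lives.
Fraction remaining = (1/2)^5.831 ≈ 0.017567, i.e. 1.7567%.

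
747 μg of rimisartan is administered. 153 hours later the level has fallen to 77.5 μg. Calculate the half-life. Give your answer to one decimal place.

46.8 hours

A/A₀ = 77.5/747 ≈ 0.10375.
n = log₂(9.6387) ≈ 3.2688 half-lives elapsed in 153 hours.
t½ = 153/3.2688 ≈ 46.806 hours.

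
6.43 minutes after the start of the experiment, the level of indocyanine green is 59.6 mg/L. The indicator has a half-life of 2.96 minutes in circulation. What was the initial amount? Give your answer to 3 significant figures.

269 mg/L

Number of half-lives elapsed: n = 6.43/2.96 ≈ 2.1723.
A₀ = A × 2^n = 59.6 × 2^2.1723 = 59.6 × 4.5074 ≈ 268.64 mg/L.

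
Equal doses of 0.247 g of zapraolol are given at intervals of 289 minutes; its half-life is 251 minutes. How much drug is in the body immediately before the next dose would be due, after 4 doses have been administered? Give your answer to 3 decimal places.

The 4 doses were given 1156, 867, 578, 289 minutes ago.
Total = 0.247·(1/2)^(1156/251) + 0.247·(1/2)^(867/251) + 0.247·(1/2)^(578/251) + 0.247·(1/2)^(289/251)
      = 0.010146 + 0.022536 + 0.05006 + 0.1112 ≈ 0.19394 g.

0.194 g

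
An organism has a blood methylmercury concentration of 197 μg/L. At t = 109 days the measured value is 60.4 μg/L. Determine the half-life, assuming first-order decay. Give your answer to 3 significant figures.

63.9 days

A/A₀ = 60.4/197 ≈ 0.3066.
n = log₂(3.2616) ≈ 1.7056 half-lives elapsed in 109 days.
t½ = 109/1.7056 ≈ 63.908 days.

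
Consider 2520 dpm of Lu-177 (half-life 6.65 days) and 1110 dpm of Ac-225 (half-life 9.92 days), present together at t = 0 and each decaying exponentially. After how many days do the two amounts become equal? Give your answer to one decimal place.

23.9 days

Set 2520·(1/2)^(t/6.65) = 1110·(1/2)^(t/9.92).
Taking log₂: log₂(2520/1110) = t·(1/6.65 − 1/9.92).
log₂(2.2703) = 1.1829; 1/6.65 − 1/9.92 = 0.049569.
t = 1.1829 / 0.049569 ≈ 23.863 days.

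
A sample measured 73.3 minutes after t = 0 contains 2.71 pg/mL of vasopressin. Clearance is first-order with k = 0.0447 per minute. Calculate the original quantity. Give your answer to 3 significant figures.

t½ = ln 2 / k = 0.69315 / 0.0447 ≈ 15.507 minutes.
Number of half-lives elapsed: n = 73.3/15.507 ≈ 4.727.
A₀ = A × 2^n = 2.71 × 2^4.727 = 2.71 × 26.483 ≈ 71.769 pg/mL.

71.8 pg/mL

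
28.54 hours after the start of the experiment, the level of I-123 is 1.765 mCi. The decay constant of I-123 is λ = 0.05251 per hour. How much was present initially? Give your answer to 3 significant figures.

t½ = ln 2 / λ = 0.69315 / 0.05251 ≈ 13.2 hours.
Number of half-lives elapsed: n = 28.54/13.2 ≈ 2.1621.
A₀ = A × 2^n = 1.765 × 2^2.1621 = 1.765 × 4.4756 ≈ 7.8994 mCi.

7.90 mCi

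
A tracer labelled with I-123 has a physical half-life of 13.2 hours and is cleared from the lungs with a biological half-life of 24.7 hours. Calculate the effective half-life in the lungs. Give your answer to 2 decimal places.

8.60 hours

1/t_eff = 1/t_phys + 1/t_biol = 1/13.2 + 1/24.7 = 0.11624 per hour.
t_eff = 13.2 × 24.7 / (13.2 + 24.7) ≈ 8.6026 hours.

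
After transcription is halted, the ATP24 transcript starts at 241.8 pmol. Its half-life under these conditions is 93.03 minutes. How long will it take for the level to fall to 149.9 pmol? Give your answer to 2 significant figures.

64 minutes

Fraction remaining = 149.9/241.8 ≈ 0.61993.
n = log₂(241.8/149.9) = ln(1.6131)/ln 2 ≈ 0.68981 half-lives.
t = n × t½ = 0.68981 × 93.03 ≈ 64.173 minutes.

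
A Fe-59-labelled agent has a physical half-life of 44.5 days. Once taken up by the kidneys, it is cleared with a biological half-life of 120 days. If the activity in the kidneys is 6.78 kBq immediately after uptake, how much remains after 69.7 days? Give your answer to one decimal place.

1/t_eff = 1/t_phys + 1/t_biol = 1/44.5 + 1/120 = 0.030805 per day.
t_eff = 44.5 × 120 / (44.5 + 120) ≈ 32.462 days.
Remaining = 6.78 × (1/2)^(69.7/32.462) = 6.78 × (1/2)^2.1471 ≈ 1.5307 kBq.

1.5 kBq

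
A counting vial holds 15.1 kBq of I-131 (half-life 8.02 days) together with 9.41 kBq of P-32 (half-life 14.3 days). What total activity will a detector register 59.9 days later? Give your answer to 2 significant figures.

I-131: 15.1 × (1/2)^(59.9/8.02) = 15.1 × (1/2)^7.4688 ≈ 0.085238 kBq.
P-32: 9.41 × (1/2)^(59.9/14.3) = 9.41 × (1/2)^4.1888 ≈ 0.51598 kBq.
Total = 0.085238 + 0.51598 ≈ 0.60122 kBq.

0.60 kBq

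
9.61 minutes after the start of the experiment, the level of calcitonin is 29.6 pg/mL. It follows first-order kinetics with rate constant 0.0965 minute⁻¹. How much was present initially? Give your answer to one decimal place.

74.8 pg/mL

t½ = ln 2 / k = 0.69315 / 0.0965 ≈ 7.1829 minutes.
Number of half-lives elapsed: n = 9.61/7.1829 ≈ 1.3379.
A₀ = A × 2^n = 29.6 × 2^1.3379 = 29.6 × 2.5278 ≈ 74.824 pg/mL.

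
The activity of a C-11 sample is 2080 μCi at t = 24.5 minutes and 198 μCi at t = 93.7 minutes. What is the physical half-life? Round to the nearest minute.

Over Δt = 93.7 − 24.5 = 69.2 minutes, the level fell by a factor of 2080/198 ≈ 10.505.
n = log₂(10.505) ≈ 3.393 half-lives, so t½ = 69.2/3.393 ≈ 20.395 minutes.

20 minutes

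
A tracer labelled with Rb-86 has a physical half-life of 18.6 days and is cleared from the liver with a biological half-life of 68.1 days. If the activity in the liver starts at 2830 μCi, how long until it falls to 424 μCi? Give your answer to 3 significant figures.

40.0 days

1/t_eff = 1/t_phys + 1/t_biol = 1/18.6 + 1/68.1 = 0.068448 per day.
t_eff = 18.6 × 68.1 / (18.6 + 68.1) ≈ 14.61 days.
n = log₂(2830/424) ≈ 2.7387; t = 2.7387 × 14.61 ≈ 40.011 days.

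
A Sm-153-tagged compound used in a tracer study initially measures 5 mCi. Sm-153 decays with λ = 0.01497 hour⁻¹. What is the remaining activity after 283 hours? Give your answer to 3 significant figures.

0.0723 mCi

t½ = ln 2 / λ = 0.69315 / 0.01497 ≈ 46.302 hours.
Number of half-lives: n = 283/46.302 ≈ 6.112.
Remaining = 5 × (1/2)^6.112 = 5 × 0.014458 ≈ 0.07229 mCi.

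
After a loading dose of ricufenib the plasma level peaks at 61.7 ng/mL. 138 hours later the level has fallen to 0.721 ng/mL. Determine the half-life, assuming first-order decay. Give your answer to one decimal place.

21.5 hours

A/A₀ = 0.721/61.7 ≈ 0.011686.
n = log₂(85.576) ≈ 6.4191 half-lives elapsed in 138 hours.
t½ = 138/6.4191 ≈ 21.498 hours.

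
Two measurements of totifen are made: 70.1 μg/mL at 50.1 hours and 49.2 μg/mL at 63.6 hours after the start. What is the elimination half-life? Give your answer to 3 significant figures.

26.4 hours

Over Δt = 63.6 − 50.1 = 13.5 hours, the level fell by a factor of 70.1/49.2 ≈ 1.4248.
n = log₂(1.4248) ≈ 0.51076 half-lives, so t½ = 13.5/0.51076 ≈ 26.431 hours.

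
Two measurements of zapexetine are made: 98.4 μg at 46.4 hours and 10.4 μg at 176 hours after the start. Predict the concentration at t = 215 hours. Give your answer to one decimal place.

5.3 μg

Over Δt = 176 − 46.4 = 129.6 hours, the level fell by a factor of 98.4/10.4 ≈ 9.4615.
n = log₂(9.4615) ≈ 3.2421 half-lives, so t½ = 129.6/3.2421 ≈ 39.974 hours.
From t = 176 to t = 215: 10.4 × (1/2)^((215−176)/39.974) ≈ 5.2886 μg.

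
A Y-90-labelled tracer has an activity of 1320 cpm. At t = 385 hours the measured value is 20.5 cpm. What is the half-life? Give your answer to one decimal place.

64.1 hours

A/A₀ = 20.5/1320 ≈ 0.01553.
n = log₂(64.39) ≈ 6.0088 half-lives elapsed in 385 hours.
t½ = 385/6.0088 ≈ 64.073 hours.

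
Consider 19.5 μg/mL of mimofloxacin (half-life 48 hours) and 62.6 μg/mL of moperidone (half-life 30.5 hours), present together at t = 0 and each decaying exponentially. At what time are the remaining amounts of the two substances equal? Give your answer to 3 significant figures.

141 hours

Set 19.5·(1/2)^(t/48) = 62.6·(1/2)^(t/30.5).
Taking log₂: log₂(19.5/62.6) = t·(1/48 − 1/30.5).
log₂(0.3115) = -1.6827; 1/48 − 1/30.5 = -0.011954.
t = -1.6827 / -0.011954 ≈ 140.77 hours.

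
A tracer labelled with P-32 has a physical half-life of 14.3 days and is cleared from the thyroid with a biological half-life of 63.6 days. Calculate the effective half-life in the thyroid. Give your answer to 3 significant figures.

1/t_eff = 1/t_phys + 1/t_biol = 1/14.3 + 1/63.6 = 0.085653 per day.
t_eff = 14.3 × 63.6 / (14.3 + 63.6) ≈ 11.675 days.

11.7 days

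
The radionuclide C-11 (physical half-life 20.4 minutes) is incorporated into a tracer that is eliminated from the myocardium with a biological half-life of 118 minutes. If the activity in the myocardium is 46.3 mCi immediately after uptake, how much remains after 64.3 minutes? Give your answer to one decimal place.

3.6 mCi

1/t_eff = 1/t_phys + 1/t_biol = 1/20.4 + 1/118 = 0.057494 per minute.
t_eff = 20.4 × 118 / (20.4 + 118) ≈ 17.393 minutes.
Remaining = 46.3 × (1/2)^(64.3/17.393) = 46.3 × (1/2)^3.6969 ≈ 3.5703 mCi.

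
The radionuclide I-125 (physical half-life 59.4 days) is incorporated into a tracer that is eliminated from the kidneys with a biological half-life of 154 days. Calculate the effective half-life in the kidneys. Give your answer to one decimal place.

1/t_eff = 1/t_phys + 1/t_biol = 1/59.4 + 1/154 = 0.023329 per day.
t_eff = 59.4 × 154 / (59.4 + 154) ≈ 42.866 days.

42.9 days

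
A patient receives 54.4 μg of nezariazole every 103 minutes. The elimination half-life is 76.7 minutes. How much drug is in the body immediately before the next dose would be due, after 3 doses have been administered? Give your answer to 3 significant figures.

33.2 μg

The 3 doses were given 309, 206, 103 minutes ago.
Total = 54.4·(1/2)^(309/76.7) + 54.4·(1/2)^(206/76.7) + 54.4·(1/2)^(103/76.7)
      = 3.3331 + 8.4547 + 21.446 ≈ 33.234 μg.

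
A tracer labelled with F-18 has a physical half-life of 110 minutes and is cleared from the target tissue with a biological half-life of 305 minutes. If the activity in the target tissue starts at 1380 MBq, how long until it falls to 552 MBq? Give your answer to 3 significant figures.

107 minutes

1/t_eff = 1/t_phys + 1/t_biol = 1/110 + 1/305 = 0.01237 per minute.
t_eff = 110 × 305 / (110 + 305) ≈ 80.843 minutes.
n = log₂(1380/552) ≈ 1.3219; t = 1.3219 × 80.843 ≈ 106.87 minutes.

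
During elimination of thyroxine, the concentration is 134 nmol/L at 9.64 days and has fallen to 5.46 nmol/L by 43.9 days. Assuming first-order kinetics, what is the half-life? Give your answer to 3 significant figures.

7.42 days

Over Δt = 43.9 − 9.64 = 34.26 days, the level fell by a factor of 134/5.46 ≈ 24.542.
n = log₂(24.542) ≈ 4.6172 half-lives, so t½ = 34.26/4.6172 ≈ 7.4201 days.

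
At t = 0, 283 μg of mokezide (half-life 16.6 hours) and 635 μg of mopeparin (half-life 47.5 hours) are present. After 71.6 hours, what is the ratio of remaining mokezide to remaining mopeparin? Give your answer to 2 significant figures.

0.064

mokezide: 283 × (1/2)^(71.6/16.6) = 283 × (1/2)^4.3133 ≈ 14.235 μg.
mopeparin: 635 × (1/2)^(71.6/47.5) = 635 × (1/2)^1.5074 ≈ 223.36 μg.
Ratio ≈ 14.235 / 223.36 ≈ 0.063732.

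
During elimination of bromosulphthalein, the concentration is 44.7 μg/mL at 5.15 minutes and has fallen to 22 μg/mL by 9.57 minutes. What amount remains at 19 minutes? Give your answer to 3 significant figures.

4.85 μg/mL

Over Δt = 9.57 − 5.15 = 4.42 minutes, the level fell by a factor of 44.7/22 ≈ 2.0318.
n = log₂(2.0318) ≈ 1.0228 half-lives, so t½ = 4.42/1.0228 ≈ 4.3216 minutes.
From t = 9.57 to t = 19: 22 × (1/2)^((19−9.57)/4.3216) ≈ 4.8479 μg/mL.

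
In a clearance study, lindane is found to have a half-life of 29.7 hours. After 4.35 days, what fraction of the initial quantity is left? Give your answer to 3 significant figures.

0.0875

4.35 days = 104.4 hours.
n = 104.4/29.7 ≈ 3.5152 half-lives.
Fraction remaining = (1/2)^3.5152 ≈ 0.087465.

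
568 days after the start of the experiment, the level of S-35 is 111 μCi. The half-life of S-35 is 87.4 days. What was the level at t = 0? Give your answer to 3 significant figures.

Number of half-lives elapsed: n = 568/87.4 ≈ 6.4989.
A₀ = A × 2^n = 111 × 2^6.4989 = 111 × 90.438 ≈ 10039 μCi.

10000 μCi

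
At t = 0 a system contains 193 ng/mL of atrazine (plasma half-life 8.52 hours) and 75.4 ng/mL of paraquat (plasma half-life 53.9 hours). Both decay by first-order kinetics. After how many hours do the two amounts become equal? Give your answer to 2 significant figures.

Set 193·(1/2)^(t/8.52) = 75.4·(1/2)^(t/53.9).
Taking log₂: log₂(193/75.4) = t·(1/8.52 − 1/53.9).
log₂(2.5597) = 1.356; 1/8.52 − 1/53.9 = 0.098818.
t = 1.356 / 0.098818 ≈ 13.722 hours.

14 hours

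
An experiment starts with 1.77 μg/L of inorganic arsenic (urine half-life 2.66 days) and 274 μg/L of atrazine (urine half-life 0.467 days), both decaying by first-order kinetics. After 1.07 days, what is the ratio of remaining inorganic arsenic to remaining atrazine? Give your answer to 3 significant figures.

inorganic arsenic: 1.77 × (1/2)^(1.07/2.66) = 1.77 × (1/2)^0.40226 ≈ 1.3393 μg/L.
atrazine: 274 × (1/2)^(1.07/0.467) = 274 × (1/2)^2.2912 ≈ 55.979 μg/L.
Ratio ≈ 1.3393 / 55.979 ≈ 0.023925.

0.0239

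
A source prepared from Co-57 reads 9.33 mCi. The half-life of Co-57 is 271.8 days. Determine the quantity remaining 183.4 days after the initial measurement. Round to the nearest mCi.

Number of half-lives: n = 183.4/271.8 ≈ 0.67476.
Remaining = 9.33 × (1/2)^0.67476 = 9.33 × 0.62644 ≈ 5.8446 mCi.

6 mCi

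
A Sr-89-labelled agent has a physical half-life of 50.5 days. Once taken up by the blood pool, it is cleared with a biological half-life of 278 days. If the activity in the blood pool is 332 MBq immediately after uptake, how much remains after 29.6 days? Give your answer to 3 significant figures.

205 MBq

1/t_eff = 1/t_phys + 1/t_biol = 1/50.5 + 1/278 = 0.023399 per day.
t_eff = 50.5 × 278 / (50.5 + 278) ≈ 42.737 days.
Remaining = 332 × (1/2)^(29.6/42.737) = 332 × (1/2)^0.69261 ≈ 205.42 MBq.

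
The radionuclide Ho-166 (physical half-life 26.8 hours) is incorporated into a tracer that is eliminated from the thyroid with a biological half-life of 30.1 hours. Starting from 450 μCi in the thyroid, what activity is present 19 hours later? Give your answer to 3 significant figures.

178 μCi

1/t_eff = 1/t_phys + 1/t_biol = 1/26.8 + 1/30.1 = 0.070536 per hour.
t_eff = 26.8 × 30.1 / (26.8 + 30.1) ≈ 14.177 hours.
Remaining = 450 × (1/2)^(19/14.177) = 450 × (1/2)^1.3402 ≈ 177.74 μCi.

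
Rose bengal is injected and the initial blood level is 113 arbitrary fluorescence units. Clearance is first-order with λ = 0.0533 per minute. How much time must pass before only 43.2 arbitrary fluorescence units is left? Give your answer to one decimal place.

18.0 minutes

t½ = ln 2 / λ = 0.69315 / 0.0533 ≈ 13.005 minutes.
Fraction remaining = 43.2/113 ≈ 0.3823.
n = log₂(113/43.2) = ln(2.6157)/ln 2 ≈ 1.3872 half-lives.
t = n × t½ = 1.3872 × 13.005 ≈ 18.04 minutes.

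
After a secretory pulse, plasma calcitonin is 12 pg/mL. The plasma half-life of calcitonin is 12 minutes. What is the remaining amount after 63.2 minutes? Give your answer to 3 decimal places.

0.312 pg/mL

Number of half-lives: n = 63.2/12 ≈ 5.2667.
Remaining = 12 × (1/2)^5.2667 = 12 × 0.025976 ≈ 0.31171 pg/mL.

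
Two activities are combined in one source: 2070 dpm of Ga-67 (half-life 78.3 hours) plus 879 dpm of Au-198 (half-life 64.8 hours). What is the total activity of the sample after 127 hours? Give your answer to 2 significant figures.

Ga-67: 2070 × (1/2)^(127/78.3) = 2070 × (1/2)^1.622 ≈ 672.53 dpm.
Au-198: 879 × (1/2)^(127/64.8) = 879 × (1/2)^1.9599 ≈ 225.95 dpm.
Total = 672.53 + 225.95 ≈ 898.47 dpm.

900 dpm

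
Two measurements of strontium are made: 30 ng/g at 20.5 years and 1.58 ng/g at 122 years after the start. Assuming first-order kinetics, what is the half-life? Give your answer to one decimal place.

23.9 years

Over Δt = 122 − 20.5 = 101.5 years, the level fell by a factor of 30/1.58 ≈ 18.987.
n = log₂(18.987) ≈ 4.247 half-lives, so t½ = 101.5/4.247 ≈ 23.899 years.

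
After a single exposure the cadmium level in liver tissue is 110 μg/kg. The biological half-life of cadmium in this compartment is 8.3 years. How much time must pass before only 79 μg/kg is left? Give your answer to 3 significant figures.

Fraction remaining = 79/110 ≈ 0.71818.
n = log₂(110/79) = ln(1.3924)/ln 2 ≈ 0.47758 half-lives.
t = n × t½ = 0.47758 × 8.3 ≈ 3.9639 years.

3.96 years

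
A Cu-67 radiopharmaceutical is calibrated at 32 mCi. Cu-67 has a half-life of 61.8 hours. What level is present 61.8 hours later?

16 mCi

Elapsed time is 1 half-life (61.8/61.8).
Each half-life halves the amount: 32 × (1/2)^1 = 32/2 = 16 mCi.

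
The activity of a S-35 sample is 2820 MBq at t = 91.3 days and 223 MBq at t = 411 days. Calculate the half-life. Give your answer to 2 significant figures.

Over Δt = 411 − 91.3 = 319.7 days, the level fell by a factor of 2820/223 ≈ 12.646.
n = log₂(12.646) ≈ 3.6606 half-lives, so t½ = 319.7/3.6606 ≈ 87.336 days.

87 days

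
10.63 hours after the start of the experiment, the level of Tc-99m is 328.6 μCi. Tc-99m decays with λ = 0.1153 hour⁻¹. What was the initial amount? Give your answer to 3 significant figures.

t½ = ln 2 / λ = 0.69315 / 0.1153 ≈ 6.0117 hours.
Number of half-lives elapsed: n = 10.63/6.0117 ≈ 1.7682.
A₀ = A × 2^n = 328.6 × 2^1.7682 = 328.6 × 3.4063 ≈ 1119.3 μCi.

1120 μCi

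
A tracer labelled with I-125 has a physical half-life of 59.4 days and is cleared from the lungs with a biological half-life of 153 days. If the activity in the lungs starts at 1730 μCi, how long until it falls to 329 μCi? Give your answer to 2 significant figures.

1/t_eff = 1/t_phys + 1/t_biol = 1/59.4 + 1/153 = 0.023371 per day.
t_eff = 59.4 × 153 / (59.4 + 153) ≈ 42.788 days.
n = log₂(1730/329) ≈ 2.3946; t = 2.3946 × 42.788 ≈ 102.46 days.

100 days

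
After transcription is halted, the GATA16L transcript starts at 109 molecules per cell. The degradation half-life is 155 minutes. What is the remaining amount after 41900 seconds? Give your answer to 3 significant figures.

4.80 molecules per cell

Convert the elapsed time: 41900 seconds = 698.333 minutes.
Number of half-lives: n = 698.333/155 ≈ 4.5054.
Remaining = 109 × (1/2)^4.5054 = 109 × 0.04403 ≈ 4.7992 molecules per cell.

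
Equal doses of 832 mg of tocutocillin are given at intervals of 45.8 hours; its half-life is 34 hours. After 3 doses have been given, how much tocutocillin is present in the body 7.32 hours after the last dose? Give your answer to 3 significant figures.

The 3 doses were given 98.92, 53.12, 7.32 hours ago.
Total = 832·(1/2)^(98.92/34) + 832·(1/2)^(53.12/34) + 832·(1/2)^(7.32/34)
      = 110.74 + 281.71 + 716.66 ≈ 1109.1 mg.

1110 mg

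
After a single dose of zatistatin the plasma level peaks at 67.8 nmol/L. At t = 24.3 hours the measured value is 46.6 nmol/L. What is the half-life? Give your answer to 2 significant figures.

A/A₀ = 46.6/67.8 ≈ 0.68732.
n = log₂(1.4549) ≈ 0.54096 half-lives elapsed in 24.3 hours.
t½ = 24.3/0.54096 ≈ 44.921 hours.

45 hours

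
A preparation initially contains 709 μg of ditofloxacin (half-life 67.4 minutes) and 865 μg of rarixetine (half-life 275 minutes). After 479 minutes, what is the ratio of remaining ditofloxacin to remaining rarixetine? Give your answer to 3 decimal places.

0.020

ditofloxacin: 709 × (1/2)^(479/67.4) = 709 × (1/2)^7.1068 ≈ 5.1437 μg.
rarixetine: 865 × (1/2)^(479/275) = 865 × (1/2)^1.7418 ≈ 258.63 μg.
Ratio ≈ 5.1437 / 258.63 ≈ 0.019889.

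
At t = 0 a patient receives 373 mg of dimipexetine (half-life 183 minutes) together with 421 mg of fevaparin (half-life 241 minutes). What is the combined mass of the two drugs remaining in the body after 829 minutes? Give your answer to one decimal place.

54.9 mg

dimipexetine: 373 × (1/2)^(829/183) = 373 × (1/2)^4.5301 ≈ 16.145 mg.
fevaparin: 421 × (1/2)^(829/241) = 421 × (1/2)^3.4398 ≈ 38.796 mg.
Total = 16.145 + 38.796 ≈ 54.941 mg.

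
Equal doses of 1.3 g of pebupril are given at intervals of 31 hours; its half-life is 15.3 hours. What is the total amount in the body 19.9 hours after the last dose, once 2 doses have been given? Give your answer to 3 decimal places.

0.657 g

The 2 doses were given 50.9, 19.9 hours ago.
Total = 1.3·(1/2)^(50.9/15.3) + 1.3·(1/2)^(19.9/15.3)
      = 0.12956 + 0.52772 ≈ 0.65729 g.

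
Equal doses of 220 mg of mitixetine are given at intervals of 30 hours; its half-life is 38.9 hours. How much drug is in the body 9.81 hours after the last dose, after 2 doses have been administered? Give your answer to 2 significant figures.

The 2 doses were given 39.81, 9.81 hours ago.
Total = 220·(1/2)^(39.81/38.9) + 220·(1/2)^(9.81/38.9)
      = 108.23 + 184.72 ≈ 292.95 mg.

290 mg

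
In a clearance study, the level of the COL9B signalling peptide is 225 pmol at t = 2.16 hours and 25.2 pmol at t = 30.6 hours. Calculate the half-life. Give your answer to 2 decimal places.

9.00 hours

Over Δt = 30.6 − 2.16 = 28.44 hours, the level fell by a factor of 225/25.2 ≈ 8.9286.
n = log₂(8.9286) ≈ 3.1584 half-lives, so t½ = 28.44/3.1584 ≈ 9.0045 hours.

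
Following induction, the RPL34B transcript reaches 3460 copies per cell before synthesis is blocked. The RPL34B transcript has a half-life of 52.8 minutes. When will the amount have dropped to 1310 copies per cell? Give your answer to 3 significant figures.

74.0 minutes

Fraction remaining = 1310/3460 ≈ 0.37861.
n = log₂(3460/1310) = ln(2.6412)/ln 2 ≈ 1.4012 half-lives.
t = n × t½ = 1.4012 × 52.8 ≈ 73.984 minutes.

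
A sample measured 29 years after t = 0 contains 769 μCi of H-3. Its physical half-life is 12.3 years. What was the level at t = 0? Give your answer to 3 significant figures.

3940 μCi

Number of half-lives elapsed: n = 29/12.3 ≈ 2.3577.
A₀ = A × 2^n = 769 × 2^2.3577 = 769 × 5.1256 ≈ 3941.6 μCi.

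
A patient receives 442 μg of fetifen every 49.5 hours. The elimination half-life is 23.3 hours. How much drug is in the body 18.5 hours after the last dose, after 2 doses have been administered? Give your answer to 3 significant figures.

The 2 doses were given 68, 18.5 hours ago.
Total = 442·(1/2)^(68/23.3) + 442·(1/2)^(18.5/23.3)
      = 58.463 + 254.92 ≈ 313.38 μg.

313 μg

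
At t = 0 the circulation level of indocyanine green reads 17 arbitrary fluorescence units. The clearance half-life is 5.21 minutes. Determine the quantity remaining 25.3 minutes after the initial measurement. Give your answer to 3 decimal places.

Number of half-lives: n = 25.3/5.21 ≈ 4.856.
Remaining = 17 × (1/2)^4.856 = 17 × 0.034529 ≈ 0.58699 arbitrary fluorescence units.

0.587 arbitrary fluorescence units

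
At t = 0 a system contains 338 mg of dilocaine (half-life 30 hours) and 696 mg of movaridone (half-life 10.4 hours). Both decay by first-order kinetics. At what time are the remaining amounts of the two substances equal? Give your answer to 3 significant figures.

Set 338·(1/2)^(t/30) = 696·(1/2)^(t/10.4).
Taking log₂: log₂(338/696) = t·(1/30 − 1/10.4).
log₂(0.48563) = -1.0421; 1/30 − 1/10.4 = -0.062821.
t = -1.0421 / -0.062821 ≈ 16.588 hours.

16.6 hours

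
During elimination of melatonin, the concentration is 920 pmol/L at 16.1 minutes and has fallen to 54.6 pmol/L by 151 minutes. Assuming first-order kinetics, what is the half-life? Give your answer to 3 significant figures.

Over Δt = 151 − 16.1 = 134.9 minutes, the level fell by a factor of 920/54.6 ≈ 16.85.
n = log₂(16.85) ≈ 4.0747 half-lives, so t½ = 134.9/4.0747 ≈ 33.107 minutes.

33.1 minutes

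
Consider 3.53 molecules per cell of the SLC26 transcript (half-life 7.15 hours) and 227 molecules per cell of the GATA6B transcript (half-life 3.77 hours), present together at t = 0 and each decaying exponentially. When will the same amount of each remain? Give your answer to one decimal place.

Set 3.53·(1/2)^(t/7.15) = 227·(1/2)^(t/3.77).
Taking log₂: log₂(3.53/227) = t·(1/7.15 − 1/3.77).
log₂(0.015551) = -6.0069; 1/7.15 − 1/3.77 = -0.12539.
t = -6.0069 / -0.12539 ≈ 47.905 hours.

47.9 hours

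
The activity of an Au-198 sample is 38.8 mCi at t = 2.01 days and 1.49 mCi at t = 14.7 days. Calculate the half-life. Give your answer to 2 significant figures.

Over Δt = 14.7 − 2.01 = 12.69 days, the level fell by a factor of 38.8/1.49 ≈ 26.04.
n = log₂(26.04) ≈ 4.7027 half-lives, so t½ = 12.69/4.7027 ≈ 2.6985 days.

2.7 days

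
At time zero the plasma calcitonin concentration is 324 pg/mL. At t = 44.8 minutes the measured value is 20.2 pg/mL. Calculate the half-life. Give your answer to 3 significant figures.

A/A₀ = 20.2/324 ≈ 0.062346.
n = log₂(16.04) ≈ 4.0036 half-lives elapsed in 44.8 minutes.
t½ = 44.8/4.0036 ≈ 11.19 minutes.

11.2 minutes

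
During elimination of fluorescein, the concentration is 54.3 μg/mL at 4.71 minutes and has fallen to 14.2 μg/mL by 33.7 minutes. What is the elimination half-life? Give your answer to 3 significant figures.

15.0 minutes

Over Δt = 33.7 − 4.71 = 28.99 minutes, the level fell by a factor of 54.3/14.2 ≈ 3.8239.
n = log₂(3.8239) ≈ 1.9351 half-lives, so t½ = 28.99/1.9351 ≈ 14.981 minutes.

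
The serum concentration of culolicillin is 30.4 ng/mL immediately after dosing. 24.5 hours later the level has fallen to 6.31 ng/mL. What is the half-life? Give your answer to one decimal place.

A/A₀ = 6.31/30.4 ≈ 0.20757.
n = log₂(4.8177) ≈ 2.2684 half-lives elapsed in 24.5 hours.
t½ = 24.5/2.2684 ≈ 10.801 hours.

10.8 hours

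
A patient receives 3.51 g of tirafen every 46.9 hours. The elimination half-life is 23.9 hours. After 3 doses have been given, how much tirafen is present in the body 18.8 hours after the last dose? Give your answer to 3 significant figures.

The 3 doses were given 112.6, 65.7, 18.8 hours ago.
Total = 3.51·(1/2)^(112.6/23.9) + 3.51·(1/2)^(65.7/23.9) + 3.51·(1/2)^(18.8/23.9)
      = 0.13399 + 0.52214 + 2.0348 ≈ 2.6909 g.

2.69 g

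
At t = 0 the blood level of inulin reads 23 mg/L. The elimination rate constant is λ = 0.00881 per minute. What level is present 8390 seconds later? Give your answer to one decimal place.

6.7 mg/L

t½ = ln 2 / λ = 0.69315 / 0.00881 ≈ 78.677 minutes.
Convert the elapsed time: 8390 seconds = 139.833 minutes.
Number of half-lives: n = 139.833/78.677 ≈ 1.7773.
Remaining = 23 × (1/2)^1.7773 = 23 × 0.29173 ≈ 6.7098 mg/L.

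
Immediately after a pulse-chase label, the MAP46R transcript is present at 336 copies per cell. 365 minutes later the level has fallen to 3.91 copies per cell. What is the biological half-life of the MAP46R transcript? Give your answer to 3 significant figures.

A/A₀ = 3.91/336 ≈ 0.011637.
n = log₂(85.934) ≈ 6.4251 half-lives elapsed in 365 minutes.
t½ = 365/6.4251 ≈ 56.808 minutes.

56.8 minutes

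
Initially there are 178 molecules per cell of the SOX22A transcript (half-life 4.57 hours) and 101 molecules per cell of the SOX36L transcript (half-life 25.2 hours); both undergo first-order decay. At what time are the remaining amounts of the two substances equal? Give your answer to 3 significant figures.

4.56 hours

Set 178·(1/2)^(t/4.57) = 101·(1/2)^(t/25.2).
Taking log₂: log₂(178/101) = t·(1/4.57 − 1/25.2).
log₂(1.7624) = 0.81752; 1/4.57 − 1/25.2 = 0.17914.
t = 0.81752 / 0.17914 ≈ 4.5637 hours.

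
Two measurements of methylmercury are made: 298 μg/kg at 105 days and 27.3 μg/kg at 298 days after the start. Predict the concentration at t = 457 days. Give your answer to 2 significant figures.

Over Δt = 298 − 105 = 193 days, the level fell by a factor of 298/27.3 ≈ 10.916.
n = log₂(10.916) ≈ 3.4483 half-lives, so t½ = 193/3.4483 ≈ 55.969 days.
From t = 298 to t = 457: 27.3 × (1/2)^((457−298)/55.969) ≈ 3.8105 μg/kg.

3.8 μg/kg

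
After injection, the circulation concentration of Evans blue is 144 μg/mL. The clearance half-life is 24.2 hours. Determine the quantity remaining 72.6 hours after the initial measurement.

18 μg/mL

Elapsed time is 3 half-lives (72.6/24.2).
Each half-life halves the amount: 144 × (1/2)^3 = 144/8 = 18 μg/mL.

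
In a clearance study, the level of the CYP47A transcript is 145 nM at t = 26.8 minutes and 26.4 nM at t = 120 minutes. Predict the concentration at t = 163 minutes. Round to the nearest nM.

Over Δt = 120 − 26.8 = 93.2 minutes, the level fell by a factor of 145/26.4 ≈ 5.4924.
n = log₂(5.4924) ≈ 2.4574 half-lives, so t½ = 93.2/2.4574 ≈ 37.926 minutes.
From t = 120 to t = 163: 26.4 × (1/2)^((163−120)/37.926) ≈ 12.031 nM.

12 nM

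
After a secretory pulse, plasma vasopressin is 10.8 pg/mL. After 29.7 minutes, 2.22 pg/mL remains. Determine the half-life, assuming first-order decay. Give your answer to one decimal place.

A/A₀ = 2.22/10.8 ≈ 0.20556.
n = log₂(4.8649) ≈ 2.2824 half-lives elapsed in 29.7 minutes.
t½ = 29.7/2.2824 ≈ 13.013 minutes.

13.0 minutes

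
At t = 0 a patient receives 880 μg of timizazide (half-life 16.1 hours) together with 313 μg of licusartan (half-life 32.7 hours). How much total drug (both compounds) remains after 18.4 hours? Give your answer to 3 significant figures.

timizazide: 880 × (1/2)^(18.4/16.1) = 880 × (1/2)^1.1429 ≈ 398.52 μg.
licusartan: 313 × (1/2)^(18.4/32.7) = 313 × (1/2)^0.56269 ≈ 211.91 μg.
Total = 398.52 + 211.91 ≈ 610.43 μg.

610 μg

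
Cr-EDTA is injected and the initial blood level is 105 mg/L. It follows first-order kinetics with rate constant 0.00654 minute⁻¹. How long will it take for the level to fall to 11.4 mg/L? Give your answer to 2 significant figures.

340 minutes

t½ = ln 2 / k = 0.69315 / 0.00654 ≈ 105.99 minutes.
Fraction remaining = 11.4/105 ≈ 0.10857.
n = log₂(105/11.4) = ln(9.2105)/ln 2 ≈ 3.2033 half-lives.
t = n × t½ = 3.2033 × 105.99 ≈ 339.5 minutes.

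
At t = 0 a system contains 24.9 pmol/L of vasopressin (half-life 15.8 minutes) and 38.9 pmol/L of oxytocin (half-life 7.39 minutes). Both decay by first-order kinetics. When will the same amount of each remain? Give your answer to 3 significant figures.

8.94 minutes

Set 24.9·(1/2)^(t/15.8) = 38.9·(1/2)^(t/7.39).
Taking log₂: log₂(24.9/38.9) = t·(1/15.8 − 1/7.39).
log₂(0.6401) = -0.64362; 1/15.8 − 1/7.39 = -0.072027.
t = -0.64362 / -0.072027 ≈ 8.9359 minutes.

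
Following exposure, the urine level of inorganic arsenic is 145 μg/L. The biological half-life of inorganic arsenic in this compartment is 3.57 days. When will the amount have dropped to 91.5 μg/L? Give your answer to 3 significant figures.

Fraction remaining = 91.5/145 ≈ 0.63103.
n = log₂(145/91.5) = ln(1.5847)/ln 2 ≈ 0.66421 half-lives.
t = n × t½ = 0.66421 × 3.57 ≈ 2.3712 days.

2.37 days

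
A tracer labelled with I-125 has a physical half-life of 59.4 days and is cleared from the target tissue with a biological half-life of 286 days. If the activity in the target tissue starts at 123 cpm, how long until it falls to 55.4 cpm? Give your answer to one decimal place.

1/t_eff = 1/t_phys + 1/t_biol = 1/59.4 + 1/286 = 0.020332 per day.
t_eff = 59.4 × 286 / (59.4 + 286) ≈ 49.185 days.
n = log₂(123/55.4) ≈ 1.1507; t = 1.1507 × 49.185 ≈ 56.597 days.

56.6 days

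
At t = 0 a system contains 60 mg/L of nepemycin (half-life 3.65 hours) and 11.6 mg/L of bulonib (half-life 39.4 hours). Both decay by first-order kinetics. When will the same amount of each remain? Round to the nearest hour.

Set 60·(1/2)^(t/3.65) = 11.6·(1/2)^(t/39.4).
Taking log₂: log₂(60/11.6) = t·(1/3.65 − 1/39.4).
log₂(5.1724) = 2.3708; 1/3.65 − 1/39.4 = 0.24859.
t = 2.3708 / 0.24859 ≈ 9.5371 hours.

10 hours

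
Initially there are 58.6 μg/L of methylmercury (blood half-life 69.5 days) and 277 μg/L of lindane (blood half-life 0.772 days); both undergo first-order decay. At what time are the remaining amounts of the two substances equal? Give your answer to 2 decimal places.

Set 58.6·(1/2)^(t/69.5) = 277·(1/2)^(t/0.772).
Taking log₂: log₂(58.6/277) = t·(1/69.5 − 1/0.772).
log₂(0.21155) = -2.2409; 1/69.5 − 1/0.772 = -1.2809.
t = -2.2409 / -1.2809 ≈ 1.7494 days.

1.75 days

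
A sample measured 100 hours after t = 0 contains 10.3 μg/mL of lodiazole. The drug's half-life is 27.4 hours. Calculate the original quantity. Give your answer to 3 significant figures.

Number of half-lives elapsed: n = 100/27.4 ≈ 3.6496.
A₀ = A × 2^n = 10.3 × 2^3.6496 = 10.3 × 12.55 ≈ 129.27 μg/mL.

129 μg/mL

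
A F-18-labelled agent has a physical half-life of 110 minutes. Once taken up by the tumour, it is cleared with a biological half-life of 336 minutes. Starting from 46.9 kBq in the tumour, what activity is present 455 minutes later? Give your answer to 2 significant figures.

1.0 kBq

1/t_eff = 1/t_phys + 1/t_biol = 1/110 + 1/336 = 0.012067 per minute.
t_eff = 110 × 336 / (110 + 336) ≈ 82.87 minutes.
Remaining = 46.9 × (1/2)^(455/82.87) = 46.9 × (1/2)^5.4905 ≈ 1.0432 kBq.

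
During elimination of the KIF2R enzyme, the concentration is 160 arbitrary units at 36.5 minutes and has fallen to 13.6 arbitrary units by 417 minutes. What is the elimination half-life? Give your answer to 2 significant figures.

110 minutes

Over Δt = 417 − 36.5 = 380.5 minutes, the level fell by a factor of 160/13.6 ≈ 11.765.
n = log₂(11.765) ≈ 3.5564 half-lives, so t½ = 380.5/3.5564 ≈ 106.99 minutes.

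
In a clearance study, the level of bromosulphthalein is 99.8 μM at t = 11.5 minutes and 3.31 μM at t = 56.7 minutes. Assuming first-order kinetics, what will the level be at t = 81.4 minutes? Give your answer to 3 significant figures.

Over Δt = 56.7 − 11.5 = 45.2 minutes, the level fell by a factor of 99.8/3.31 ≈ 30.151.
n = log₂(30.151) ≈ 4.9141 half-lives, so t½ = 45.2/4.9141 ≈ 9.198 minutes.
From t = 56.7 to t = 81.4: 3.31 × (1/2)^((81.4−56.7)/9.198) ≈ 0.51457 μM.

0.515 μM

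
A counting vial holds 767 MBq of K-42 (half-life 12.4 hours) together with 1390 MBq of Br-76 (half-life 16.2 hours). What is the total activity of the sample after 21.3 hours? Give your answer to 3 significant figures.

792 MBq

K-42: 767 × (1/2)^(21.3/12.4) = 767 × (1/2)^1.7177 ≈ 233.19 MBq.
Br-76: 1390 × (1/2)^(21.3/16.2) = 1390 × (1/2)^1.3148 ≈ 558.75 MBq.
Total = 233.19 + 558.75 ≈ 791.93 MBq.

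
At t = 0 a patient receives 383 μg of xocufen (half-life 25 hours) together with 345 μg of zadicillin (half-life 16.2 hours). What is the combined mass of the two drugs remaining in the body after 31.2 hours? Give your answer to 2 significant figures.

250 μg

xocufen: 383 × (1/2)^(31.2/25) = 383 × (1/2)^1.248 ≈ 161.26 μg.
zadicillin: 345 × (1/2)^(31.2/16.2) = 345 × (1/2)^1.9259 ≈ 90.794 μg.
Total = 161.26 + 90.794 ≈ 252.05 μg.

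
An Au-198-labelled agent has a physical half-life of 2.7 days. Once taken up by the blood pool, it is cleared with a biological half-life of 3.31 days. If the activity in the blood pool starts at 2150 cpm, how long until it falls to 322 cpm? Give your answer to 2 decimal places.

4.07 days

1/t_eff = 1/t_phys + 1/t_biol = 1/2.7 + 1/3.31 = 0.67249 per day.
t_eff = 2.7 × 3.31 / (2.7 + 3.31) ≈ 1.487 days.
n = log₂(2150/322) ≈ 2.7392; t = 2.7392 × 1.487 ≈ 4.0733 days.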